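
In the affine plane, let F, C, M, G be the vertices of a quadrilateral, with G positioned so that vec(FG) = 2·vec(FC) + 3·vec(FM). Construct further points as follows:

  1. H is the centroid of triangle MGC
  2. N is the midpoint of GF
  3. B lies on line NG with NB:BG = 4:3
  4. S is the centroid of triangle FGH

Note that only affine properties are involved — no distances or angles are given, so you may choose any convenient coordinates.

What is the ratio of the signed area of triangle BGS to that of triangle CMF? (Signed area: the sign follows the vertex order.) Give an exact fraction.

[BGS]:[CMF] = -1/42

Assign F = (0, 0), C = (1, 0), M = (0, 1), G = (2, 3) — the answer is frame-independent, so this choice is without loss of generality.
1. H is the centroid of triangle MGC ⇒ H = (1, 4/3)
2. N is the midpoint of GF ⇒ N = (1, 3/2)
3. B lies on line NG with NB:BG = 4:3 ⇒ B = (11/7, 33/14)
4. S is the centroid of triangle FGH ⇒ S = (1, 13/9)
2·[BGS] = -1/42, 2·[CMF] = 1
[BGS]:[CMF] = -1/42:1 = -1/42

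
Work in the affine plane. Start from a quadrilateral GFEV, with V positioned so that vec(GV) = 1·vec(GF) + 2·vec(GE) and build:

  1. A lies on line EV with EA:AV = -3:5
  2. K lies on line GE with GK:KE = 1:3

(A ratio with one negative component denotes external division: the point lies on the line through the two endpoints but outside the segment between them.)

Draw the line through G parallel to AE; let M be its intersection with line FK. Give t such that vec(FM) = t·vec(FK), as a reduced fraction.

Assign G = (0, 0), F = (1, 0), E = (0, 1), V = (1, 2) — the answer is frame-independent, so this choice is without loss of generality.
1. A lies on line EV with EA:AV = -3:5 ⇒ A = (-3/2, -1/2)
2. K lies on line GE with GK:KE = 1:3 ⇒ K = (0, 1/4)
through G parallel to AE: direction (3/2, 3/2); meets FK at M = (1/5, 1/5)
M = F + t·(K−F) with t = 4/5

t = 4/5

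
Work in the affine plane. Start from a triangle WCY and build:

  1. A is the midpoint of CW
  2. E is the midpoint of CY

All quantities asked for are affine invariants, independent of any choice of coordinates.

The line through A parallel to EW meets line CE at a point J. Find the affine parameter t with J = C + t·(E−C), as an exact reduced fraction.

t = 1/2

Work in coordinates with W = (0, 0), C = (1, 0), Y = (0, 1).
1. A is the midpoint of CW ⇒ A = (1/2, 0)
2. E is the midpoint of CY ⇒ E = (1/2, 1/2)
through A parallel to EW: direction (-1/2, -1/2); meets CE at J = (3/4, 1/4)
J = C + t·(E−C) with t = 1/2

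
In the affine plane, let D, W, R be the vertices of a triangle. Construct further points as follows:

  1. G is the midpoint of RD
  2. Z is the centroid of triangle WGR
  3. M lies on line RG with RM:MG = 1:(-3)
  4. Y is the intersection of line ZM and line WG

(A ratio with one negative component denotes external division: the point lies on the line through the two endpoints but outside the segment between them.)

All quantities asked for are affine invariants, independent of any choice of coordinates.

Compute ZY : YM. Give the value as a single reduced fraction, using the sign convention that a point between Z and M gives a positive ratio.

ZY:YM = -2/9

Set D = (0, 0), W = (1, 0), R = (0, 1); any affine frame gives the same invariant.
1. G is the midpoint of RD ⇒ G = (0, 1/2)
2. Z is the centroid of triangle WGR ⇒ Z = (1/3, 1/2)
3. M lies on line RG with RM:MG = 1:(-3) ⇒ M = (0, 5/4)
4. Y is the intersection of line ZM and line WG ⇒ Y = (3/7, 2/7)
Y = Z + t·(M−Z) with t = -2/7, so ZY:YM = t:(1−t) = -2/7:9/7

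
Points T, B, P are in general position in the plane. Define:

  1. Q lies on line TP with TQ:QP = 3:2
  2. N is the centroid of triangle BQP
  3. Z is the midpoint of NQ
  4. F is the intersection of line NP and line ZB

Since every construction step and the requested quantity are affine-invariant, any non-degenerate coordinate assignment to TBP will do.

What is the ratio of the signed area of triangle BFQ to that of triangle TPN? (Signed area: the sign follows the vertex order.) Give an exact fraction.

[BFQ]:[TPN] = -2/15

Work in coordinates with T = (0, 0), B = (1, 0), P = (0, 1).
1. Q lies on line TP with TQ:QP = 3:2 ⇒ Q = (0, 3/5)
2. N is the centroid of triangle BQP ⇒ N = (1/3, 8/15)
3. Z is the midpoint of NQ ⇒ Z = (1/6, 17/30)
4. F is the intersection of line NP and line ZB ⇒ F = (4/9, 17/45)
2·[BFQ] = 2/45, 2·[TPN] = -1/3
[BFQ]:[TPN] = 2/45:-1/3 = -2/15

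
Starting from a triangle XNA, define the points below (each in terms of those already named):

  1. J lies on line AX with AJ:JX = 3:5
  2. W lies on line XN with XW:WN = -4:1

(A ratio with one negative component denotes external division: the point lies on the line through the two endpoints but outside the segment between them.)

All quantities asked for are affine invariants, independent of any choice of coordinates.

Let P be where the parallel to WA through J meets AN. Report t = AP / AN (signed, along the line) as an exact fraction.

Set X = (0, 0), N = (1, 0), A = (0, 1); any affine frame gives the same invariant.
1. J lies on line AX with AJ:JX = 3:5 ⇒ J = (0, 5/8)
2. W lies on line XN with XW:WN = -4:1 ⇒ W = (4/3, 0)
through J parallel to WA: direction (-4/3, 1); meets AN at P = (3/2, -1/2)
P = A + t·(N−A) with t = 3/2

t = 3/2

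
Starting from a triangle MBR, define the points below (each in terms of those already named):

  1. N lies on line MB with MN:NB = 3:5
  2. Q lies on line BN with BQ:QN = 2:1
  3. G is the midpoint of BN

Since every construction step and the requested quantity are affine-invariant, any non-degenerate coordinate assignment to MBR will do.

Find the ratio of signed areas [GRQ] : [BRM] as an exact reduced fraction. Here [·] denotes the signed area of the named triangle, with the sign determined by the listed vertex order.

[GRQ]:[BRM] = 5/48

Choose coordinates M = (0, 0), B = (1, 0), R = (0, 1).
1. N lies on line MB with MN:NB = 3:5 ⇒ N = (3/8, 0)
2. Q lies on line BN with BQ:QN = 2:1 ⇒ Q = (7/12, 0)
3. G is the midpoint of BN ⇒ G = (11/16, 0)
2·[GRQ] = 5/48, 2·[BRM] = 1
[GRQ]:[BRM] = 5/48:1 = 5/48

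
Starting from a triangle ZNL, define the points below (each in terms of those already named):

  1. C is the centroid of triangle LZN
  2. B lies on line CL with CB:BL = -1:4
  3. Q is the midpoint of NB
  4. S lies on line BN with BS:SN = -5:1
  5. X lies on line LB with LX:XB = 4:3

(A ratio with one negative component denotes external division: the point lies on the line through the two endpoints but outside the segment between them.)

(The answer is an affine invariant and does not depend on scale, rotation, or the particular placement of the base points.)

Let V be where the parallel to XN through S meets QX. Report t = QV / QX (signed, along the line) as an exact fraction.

t = 3/2

Set Z = (0, 0), N = (1, 0), L = (0, 1); any affine frame gives the same invariant.
1. C is the centroid of triangle LZN ⇒ C = (1/3, 1/3)
2. B lies on line CL with CB:BL = -1:4 ⇒ B = (4/9, 1/9)
3. Q is the midpoint of NB ⇒ Q = (13/18, 1/18)
4. S lies on line BN with BS:SN = -5:1 ⇒ S = (41/36, -1/36)
5. X lies on line LB with LX:XB = 4:3 ⇒ X = (16/63, 31/63)
through S parallel to XN: direction (47/63, -31/63); meets QX at V = (5/252, 179/252)
V = Q + t·(X−Q) with t = 3/2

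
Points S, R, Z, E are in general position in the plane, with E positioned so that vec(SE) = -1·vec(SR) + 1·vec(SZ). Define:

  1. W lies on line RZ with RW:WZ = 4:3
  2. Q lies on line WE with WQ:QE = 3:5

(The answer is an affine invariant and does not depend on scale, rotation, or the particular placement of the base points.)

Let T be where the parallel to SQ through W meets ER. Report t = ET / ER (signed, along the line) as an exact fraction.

t = 14/19

Set S = (0, 0), R = (1, 0), Z = (0, 1), E = (-1, 1); any affine frame gives the same invariant.
1. W lies on line RZ with RW:WZ = 4:3 ⇒ W = (3/7, 4/7)
2. Q lies on line WE with WQ:QE = 3:5 ⇒ Q = (-3/28, 41/56)
through W parallel to SQ: direction (-3/28, 41/56); meets ER at T = (9/19, 5/19)
T = E + t·(R−E) with t = 14/19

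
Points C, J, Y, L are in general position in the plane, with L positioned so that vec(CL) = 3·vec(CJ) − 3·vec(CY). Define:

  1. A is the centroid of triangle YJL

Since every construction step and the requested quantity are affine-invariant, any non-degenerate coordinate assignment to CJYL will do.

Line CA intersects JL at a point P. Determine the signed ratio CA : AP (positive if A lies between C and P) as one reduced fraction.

Set C = (0, 0), J = (1, 0), Y = (0, 1), L = (3, -3); any affine frame gives the same invariant.
1. A is the centroid of triangle YJL ⇒ A = (4/3, -2/3)
line CA meets JL at P = (3/2, -3/4)
A = C + t·(P−C) with t = 8/9, so CA:AP = 8/9:1/9

CA:AP = 8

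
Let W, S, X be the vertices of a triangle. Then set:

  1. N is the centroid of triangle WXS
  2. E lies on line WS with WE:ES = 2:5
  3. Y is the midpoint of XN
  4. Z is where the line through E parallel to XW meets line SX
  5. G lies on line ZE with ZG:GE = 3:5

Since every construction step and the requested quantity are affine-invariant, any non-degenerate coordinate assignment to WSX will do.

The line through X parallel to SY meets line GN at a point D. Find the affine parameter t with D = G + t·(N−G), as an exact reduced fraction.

t = -13/3

Work in coordinates with W = (0, 0), S = (1, 0), X = (0, 1).
1. N is the centroid of triangle WXS ⇒ N = (1/3, 1/3)
2. E lies on line WS with WE:ES = 2:5 ⇒ E = (2/7, 0)
3. Y is the midpoint of XN ⇒ Y = (1/6, 2/3)
4. Z is where the line through E parallel to XW meets line SX ⇒ Z = (2/7, 5/7)
5. G lies on line ZE with ZG:GE = 3:5 ⇒ G = (2/7, 25/56)
through X parallel to SY: direction (-5/6, 2/3); meets GN at D = (5/63, 59/63)
D = G + t·(N−G) with t = -13/3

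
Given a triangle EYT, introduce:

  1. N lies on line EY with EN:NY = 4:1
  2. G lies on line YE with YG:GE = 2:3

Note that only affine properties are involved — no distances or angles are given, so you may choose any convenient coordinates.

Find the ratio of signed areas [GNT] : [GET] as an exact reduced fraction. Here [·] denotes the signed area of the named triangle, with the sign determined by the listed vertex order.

Assign E = (0, 0), Y = (1, 0), T = (0, 1) — the answer is frame-independent, so this choice is without loss of generality.
1. N lies on line EY with EN:NY = 4:1 ⇒ N = (4/5, 0)
2. G lies on line YE with YG:GE = 2:3 ⇒ G = (3/5, 0)
2·[GNT] = 1/5, 2·[GET] = -3/5
[GNT]:[GET] = 1/5:-3/5 = -1/3

[GNT]:[GET] = -1/3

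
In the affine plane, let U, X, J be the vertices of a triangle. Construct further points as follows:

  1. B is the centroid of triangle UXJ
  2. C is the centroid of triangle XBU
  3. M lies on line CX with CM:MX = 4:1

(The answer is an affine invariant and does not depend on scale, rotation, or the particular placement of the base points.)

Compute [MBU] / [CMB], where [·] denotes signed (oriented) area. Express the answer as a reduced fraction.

Assign U = (0, 0), X = (1, 0), J = (0, 1) — the answer is frame-independent, so this choice is without loss of generality.
1. B is the centroid of triangle UXJ ⇒ B = (1/3, 1/3)
2. C is the centroid of triangle XBU ⇒ C = (4/9, 1/9)
3. M lies on line CX with CM:MX = 4:1 ⇒ M = (8/9, 1/45)
2·[MBU] = 13/45, 2·[CMB] = 4/45
[MBU]:[CMB] = 13/45:4/45 = 13/4

[MBU]:[CMB] = 13/4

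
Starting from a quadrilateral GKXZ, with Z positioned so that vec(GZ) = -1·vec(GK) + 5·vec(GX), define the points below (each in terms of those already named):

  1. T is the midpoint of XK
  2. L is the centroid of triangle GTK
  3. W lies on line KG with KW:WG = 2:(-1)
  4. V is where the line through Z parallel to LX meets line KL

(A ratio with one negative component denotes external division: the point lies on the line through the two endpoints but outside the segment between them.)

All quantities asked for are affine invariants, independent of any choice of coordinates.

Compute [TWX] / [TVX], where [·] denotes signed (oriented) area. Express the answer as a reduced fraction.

[TWX]:[TVX] = -12/5

Set G = (0, 0), K = (1, 0), X = (0, 1), Z = (-1, 5); any affine frame gives the same invariant.
1. T is the midpoint of XK ⇒ T = (1/2, 1/2)
2. L is the centroid of triangle GTK ⇒ L = (1/2, 1/6)
3. W lies on line KG with KW:WG = 2:(-1) ⇒ W = (-1, 0)
4. V is where the line through Z parallel to LX meets line KL ⇒ V = (9/4, -5/12)
2·[TWX] = -1, 2·[TVX] = 5/12
[TWX]:[TVX] = -1:5/12 = -12/5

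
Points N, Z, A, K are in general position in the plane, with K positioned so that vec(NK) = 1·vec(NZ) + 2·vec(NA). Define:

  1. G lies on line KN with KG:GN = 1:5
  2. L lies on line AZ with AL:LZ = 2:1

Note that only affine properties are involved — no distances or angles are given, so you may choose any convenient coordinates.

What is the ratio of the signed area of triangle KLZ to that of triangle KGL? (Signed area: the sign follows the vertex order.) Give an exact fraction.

Set N = (0, 0), Z = (1, 0), A = (0, 1), K = (1, 2); any affine frame gives the same invariant.
1. G lies on line KN with KG:GN = 1:5 ⇒ G = (5/6, 5/3)
2. L lies on line AZ with AL:LZ = 2:1 ⇒ L = (2/3, 1/3)
2·[KLZ] = 2/3, 2·[KGL] = 1/6
[KLZ]:[KGL] = 2/3:1/6 = 4

[KLZ]:[KGL] = 4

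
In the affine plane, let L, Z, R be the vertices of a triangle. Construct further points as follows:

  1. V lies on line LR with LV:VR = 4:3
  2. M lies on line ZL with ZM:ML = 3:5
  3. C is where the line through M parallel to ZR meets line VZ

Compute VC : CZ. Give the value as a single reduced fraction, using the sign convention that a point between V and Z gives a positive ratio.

Set L = (0, 0), Z = (1, 0), R = (0, 1); any affine frame gives the same invariant.
1. V lies on line LR with LV:VR = 4:3 ⇒ V = (0, 4/7)
2. M lies on line ZL with ZM:ML = 3:5 ⇒ M = (5/8, 0)
3. C is where the line through M parallel to ZR meets line VZ ⇒ C = (1/8, 1/2)
C = V + t·(Z−V) with t = 1/8, so VC:CZ = t:(1−t) = 1/8:7/8

VC:CZ = 1/7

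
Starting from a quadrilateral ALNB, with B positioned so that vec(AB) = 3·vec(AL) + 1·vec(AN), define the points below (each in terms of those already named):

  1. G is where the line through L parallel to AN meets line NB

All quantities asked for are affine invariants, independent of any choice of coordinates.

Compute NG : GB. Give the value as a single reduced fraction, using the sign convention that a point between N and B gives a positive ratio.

NG:GB = 1/2

Assign A = (0, 0), L = (1, 0), N = (0, 1), B = (3, 1) — the answer is frame-independent, so this choice is without loss of generality.
1. G is where the line through L parallel to AN meets line NB ⇒ G = (1, 1)
G = N + t·(B−N) with t = 1/3, so NG:GB = t:(1−t) = 1/3:2/3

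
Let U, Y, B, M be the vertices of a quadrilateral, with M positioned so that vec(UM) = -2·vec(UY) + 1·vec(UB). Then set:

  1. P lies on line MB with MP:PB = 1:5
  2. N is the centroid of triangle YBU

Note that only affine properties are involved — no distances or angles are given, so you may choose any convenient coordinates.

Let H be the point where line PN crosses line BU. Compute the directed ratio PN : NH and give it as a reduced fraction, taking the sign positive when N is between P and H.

Choose coordinates U = (0, 0), Y = (1, 0), B = (0, 1), M = (-2, 1).
1. P lies on line MB with MP:PB = 1:5 ⇒ P = (-5/3, 1)
2. N is the centroid of triangle YBU ⇒ N = (1/3, 1/3)
line PN meets BU at H = (0, 4/9)
N = P + t·(H−P) with t = 6/5, so PN:NH = 6/5:-1/5

PN:NH = -6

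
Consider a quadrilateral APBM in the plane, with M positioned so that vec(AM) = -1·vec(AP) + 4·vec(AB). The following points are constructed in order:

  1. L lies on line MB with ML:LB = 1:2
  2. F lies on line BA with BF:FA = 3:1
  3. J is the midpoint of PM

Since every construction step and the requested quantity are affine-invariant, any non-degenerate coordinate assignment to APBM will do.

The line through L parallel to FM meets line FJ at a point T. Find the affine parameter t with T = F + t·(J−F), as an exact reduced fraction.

t = 1/7

Choose coordinates A = (0, 0), P = (1, 0), B = (0, 1), M = (-1, 4).
1. L lies on line MB with ML:LB = 1:2 ⇒ L = (-2/3, 3)
2. F lies on line BA with BF:FA = 3:1 ⇒ F = (0, 1/4)
3. J is the midpoint of PM ⇒ J = (0, 2)
through L parallel to FM: direction (-1, 15/4); meets FJ at T = (0, 1/2)
T = F + t·(J−F) with t = 1/7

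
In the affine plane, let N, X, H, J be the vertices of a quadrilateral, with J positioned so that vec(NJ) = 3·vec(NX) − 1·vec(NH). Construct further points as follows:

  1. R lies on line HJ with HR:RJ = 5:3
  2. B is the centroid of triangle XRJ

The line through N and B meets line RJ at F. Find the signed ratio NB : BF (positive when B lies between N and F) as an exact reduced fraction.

NB:BF = 8

Set N = (0, 0), X = (1, 0), H = (0, 1), J = (3, -1); any affine frame gives the same invariant.
1. R lies on line HJ with HR:RJ = 5:3 ⇒ R = (15/8, -1/4)
2. B is the centroid of triangle XRJ ⇒ B = (47/24, -5/12)
line NB meets RJ at F = (141/64, -15/32)
B = N + t·(F−N) with t = 8/9, so NB:BF = 8/9:1/9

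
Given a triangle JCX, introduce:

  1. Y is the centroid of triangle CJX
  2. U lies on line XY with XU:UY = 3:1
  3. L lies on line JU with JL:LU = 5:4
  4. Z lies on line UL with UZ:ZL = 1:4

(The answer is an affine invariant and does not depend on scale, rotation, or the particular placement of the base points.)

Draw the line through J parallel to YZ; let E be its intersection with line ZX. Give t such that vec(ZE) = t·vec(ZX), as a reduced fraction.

t = -41/16

Choose coordinates J = (0, 0), C = (1, 0), X = (0, 1).
1. Y is the centroid of triangle CJX ⇒ Y = (1/3, 1/3)
2. U lies on line XY with XU:UY = 3:1 ⇒ U = (1/4, 1/2)
3. L lies on line JU with JL:LU = 5:4 ⇒ L = (5/36, 5/18)
4. Z lies on line UL with UZ:ZL = 1:4 ⇒ Z = (41/180, 41/90)
through J parallel to YZ: direction (-19/180, 11/90); meets ZX at E = (779/960, -451/480)
E = Z + t·(X−Z) with t = -41/16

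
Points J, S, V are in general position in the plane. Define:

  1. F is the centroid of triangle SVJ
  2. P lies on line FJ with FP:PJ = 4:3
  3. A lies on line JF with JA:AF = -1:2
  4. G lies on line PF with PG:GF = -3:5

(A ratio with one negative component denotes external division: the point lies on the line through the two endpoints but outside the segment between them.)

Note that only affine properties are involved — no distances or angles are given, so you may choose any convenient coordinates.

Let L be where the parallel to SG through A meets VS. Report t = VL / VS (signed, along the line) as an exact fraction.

t = 31/27

Assign J = (0, 0), S = (1, 0), V = (0, 1) — the answer is frame-independent, so this choice is without loss of generality.
1. F is the centroid of triangle SVJ ⇒ F = (1/3, 1/3)
2. P lies on line FJ with FP:PJ = 4:3 ⇒ P = (1/7, 1/7)
3. A lies on line JF with JA:AF = -1:2 ⇒ A = (-1/3, -1/3)
4. G lies on line PF with PG:GF = -3:5 ⇒ G = (-1/7, -1/7)
through A parallel to SG: direction (-8/7, -1/7); meets VS at L = (31/27, -4/27)
L = V + t·(S−V) with t = 31/27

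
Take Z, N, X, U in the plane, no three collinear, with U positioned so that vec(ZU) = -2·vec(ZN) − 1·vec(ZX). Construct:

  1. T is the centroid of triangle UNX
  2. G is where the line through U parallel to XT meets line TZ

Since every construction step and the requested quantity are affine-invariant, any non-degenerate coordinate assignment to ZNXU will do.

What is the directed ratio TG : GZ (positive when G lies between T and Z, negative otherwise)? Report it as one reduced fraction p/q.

Set Z = (0, 0), N = (1, 0), X = (0, 1), U = (-2, -1); any affine frame gives the same invariant.
1. T is the centroid of triangle UNX ⇒ T = (-1/3, 0)
2. G is where the line through U parallel to XT meets line TZ ⇒ G = (-5/3, 0)
G = T + t·(Z−T) with t = -4, so TG:GZ = t:(1−t) = -4:5

TG:GZ = -4/5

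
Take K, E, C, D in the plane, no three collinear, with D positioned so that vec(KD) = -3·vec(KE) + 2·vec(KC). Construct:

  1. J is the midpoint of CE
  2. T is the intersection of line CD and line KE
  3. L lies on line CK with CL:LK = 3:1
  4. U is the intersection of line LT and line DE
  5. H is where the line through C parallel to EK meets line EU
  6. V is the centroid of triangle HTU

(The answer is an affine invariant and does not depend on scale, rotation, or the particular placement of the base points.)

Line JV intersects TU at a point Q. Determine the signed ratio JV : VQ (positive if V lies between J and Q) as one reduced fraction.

Choose coordinates K = (0, 0), E = (1, 0), C = (0, 1), D = (-3, 2).
1. J is the midpoint of CE ⇒ J = (1/2, 1/2)
2. T is the intersection of line CD and line KE ⇒ T = (3, 0)
3. L lies on line CK with CL:LK = 3:1 ⇒ L = (0, 1/4)
4. U is the intersection of line LT and line DE ⇒ U = (3/5, 1/5)
5. H is where the line through C parallel to EK meets line EU ⇒ H = (-1, 1)
6. V is the centroid of triangle HTU ⇒ V = (13/15, 2/5)
line JV meets TU at Q = (51/25, 2/25)
V = J + t·(Q−J) with t = 5/21, so JV:VQ = 5/21:16/21

JV:VQ = 5/16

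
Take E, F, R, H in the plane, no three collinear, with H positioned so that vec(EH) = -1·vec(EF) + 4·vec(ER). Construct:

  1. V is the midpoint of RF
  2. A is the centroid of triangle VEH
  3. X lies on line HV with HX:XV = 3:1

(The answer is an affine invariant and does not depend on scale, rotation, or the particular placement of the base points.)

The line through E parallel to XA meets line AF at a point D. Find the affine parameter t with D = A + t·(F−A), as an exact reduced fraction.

Set E = (0, 0), F = (1, 0), R = (0, 1), H = (-1, 4); any affine frame gives the same invariant.
1. V is the midpoint of RF ⇒ V = (1/2, 1/2)
2. A is the centroid of triangle VEH ⇒ A = (-1/6, 3/2)
3. X lies on line HV with HX:XV = 3:1 ⇒ X = (1/8, 11/8)
through E parallel to XA: direction (-7/24, 1/8); meets AF at D = (3/2, -9/14)
D = A + t·(F−A) with t = 10/7

t = 10/7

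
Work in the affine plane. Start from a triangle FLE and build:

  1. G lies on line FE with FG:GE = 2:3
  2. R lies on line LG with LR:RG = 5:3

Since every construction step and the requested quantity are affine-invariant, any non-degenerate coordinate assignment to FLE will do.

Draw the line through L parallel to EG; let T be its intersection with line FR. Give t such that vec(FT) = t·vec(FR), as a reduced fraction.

Choose coordinates F = (0, 0), L = (1, 0), E = (0, 1).
1. G lies on line FE with FG:GE = 2:3 ⇒ G = (0, 2/5)
2. R lies on line LG with LR:RG = 5:3 ⇒ R = (3/8, 1/4)
through L parallel to EG: direction (0, -3/5); meets FR at T = (1, 2/3)
T = F + t·(R−F) with t = 8/3

t = 8/3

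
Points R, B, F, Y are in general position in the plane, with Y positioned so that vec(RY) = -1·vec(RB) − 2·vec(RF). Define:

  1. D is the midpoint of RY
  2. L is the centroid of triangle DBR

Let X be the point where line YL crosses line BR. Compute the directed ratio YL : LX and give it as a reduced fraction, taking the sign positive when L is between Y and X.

Choose coordinates R = (0, 0), B = (1, 0), F = (0, 1), Y = (-1, -2).
1. D is the midpoint of RY ⇒ D = (-1/2, -1)
2. L is the centroid of triangle DBR ⇒ L = (1/6, -1/3)
line YL meets BR at X = (2/5, 0)
L = Y + t·(X−Y) with t = 5/6, so YL:LX = 5/6:1/6

YL:LX = 5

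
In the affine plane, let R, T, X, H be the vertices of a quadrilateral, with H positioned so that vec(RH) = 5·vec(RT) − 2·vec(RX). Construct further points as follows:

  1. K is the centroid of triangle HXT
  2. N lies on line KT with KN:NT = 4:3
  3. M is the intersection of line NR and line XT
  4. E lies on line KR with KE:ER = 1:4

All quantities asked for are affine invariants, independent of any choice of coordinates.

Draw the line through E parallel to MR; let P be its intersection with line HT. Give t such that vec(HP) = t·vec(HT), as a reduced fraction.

Work in coordinates with R = (0, 0), T = (1, 0), X = (0, 1), H = (5, -2).
1. K is the centroid of triangle HXT ⇒ K = (2, -1/3)
2. N lies on line KT with KN:NT = 4:3 ⇒ N = (10/7, -1/7)
3. M is the intersection of line NR and line XT ⇒ M = (10/9, -1/9)
4. E lies on line KR with KE:ER = 1:4 ⇒ E = (8/5, -4/15)
through E parallel to MR: direction (-10/9, 1/9); meets HT at P = (91/60, -31/120)
P = H + t·(T−H) with t = 209/240

t = 209/240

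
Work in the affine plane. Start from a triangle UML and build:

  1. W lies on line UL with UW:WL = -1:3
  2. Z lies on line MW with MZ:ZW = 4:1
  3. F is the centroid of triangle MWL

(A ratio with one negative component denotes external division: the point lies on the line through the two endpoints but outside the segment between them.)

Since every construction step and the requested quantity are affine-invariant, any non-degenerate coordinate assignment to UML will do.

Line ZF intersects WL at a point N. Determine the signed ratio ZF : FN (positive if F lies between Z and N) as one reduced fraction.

ZF:FN = -2/5

Choose coordinates U = (0, 0), M = (1, 0), L = (0, 1).
1. W lies on line UL with UW:WL = -1:3 ⇒ W = (0, -1/2)
2. Z lies on line MW with MZ:ZW = 4:1 ⇒ Z = (1/5, -2/5)
3. F is the centroid of triangle MWL ⇒ F = (1/3, 1/6)
line ZF meets WL at N = (0, -5/4)
F = Z + t·(N−Z) with t = -2/3, so ZF:FN = -2/3:5/3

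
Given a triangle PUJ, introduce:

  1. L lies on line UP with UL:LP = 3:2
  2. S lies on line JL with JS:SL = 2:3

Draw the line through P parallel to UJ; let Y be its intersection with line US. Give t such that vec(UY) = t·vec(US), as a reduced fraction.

Set P = (0, 0), U = (1, 0), J = (0, 1); any affine frame gives the same invariant.
1. L lies on line UP with UL:LP = 3:2 ⇒ L = (2/5, 0)
2. S lies on line JL with JS:SL = 2:3 ⇒ S = (4/25, 3/5)
through P parallel to UJ: direction (-1, 1); meets US at Y = (-5/2, 5/2)
Y = U + t·(S−U) with t = 25/6

t = 25/6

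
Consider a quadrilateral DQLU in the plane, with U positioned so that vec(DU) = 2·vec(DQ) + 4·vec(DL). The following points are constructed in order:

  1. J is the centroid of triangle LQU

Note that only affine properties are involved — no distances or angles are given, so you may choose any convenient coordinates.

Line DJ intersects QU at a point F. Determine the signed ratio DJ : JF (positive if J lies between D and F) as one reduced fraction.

Work in coordinates with D = (0, 0), Q = (1, 0), L = (0, 1), U = (2, 4).
1. J is the centroid of triangle LQU ⇒ J = (1, 5/3)
line DJ meets QU at F = (12/7, 20/7)
J = D + t·(F−D) with t = 7/12, so DJ:JF = 7/12:5/12

DJ:JF = 7/5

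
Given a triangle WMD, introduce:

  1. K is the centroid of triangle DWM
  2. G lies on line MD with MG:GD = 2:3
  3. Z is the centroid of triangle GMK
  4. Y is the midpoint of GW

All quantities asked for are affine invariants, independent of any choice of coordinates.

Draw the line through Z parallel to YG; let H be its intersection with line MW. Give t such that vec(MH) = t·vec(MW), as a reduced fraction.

Work in coordinates with W = (0, 0), M = (1, 0), D = (0, 1).
1. K is the centroid of triangle DWM ⇒ K = (1/3, 1/3)
2. G lies on line MD with MG:GD = 2:3 ⇒ G = (3/5, 2/5)
3. Z is the centroid of triangle GMK ⇒ Z = (29/45, 11/45)
4. Y is the midpoint of GW ⇒ Y = (3/10, 1/5)
through Z parallel to YG: direction (3/10, 1/5); meets MW at H = (5/18, 0)
H = M + t·(W−M) with t = 13/18

t = 13/18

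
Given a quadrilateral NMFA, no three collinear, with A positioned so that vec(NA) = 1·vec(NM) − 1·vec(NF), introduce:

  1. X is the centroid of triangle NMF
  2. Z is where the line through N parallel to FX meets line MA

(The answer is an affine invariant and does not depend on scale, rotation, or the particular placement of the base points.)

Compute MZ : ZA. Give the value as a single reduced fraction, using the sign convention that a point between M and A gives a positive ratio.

MZ:ZA = -2

Assign N = (0, 0), M = (1, 0), F = (0, 1), A = (1, -1) — the answer is frame-independent, so this choice is without loss of generality.
1. X is the centroid of triangle NMF ⇒ X = (1/3, 1/3)
2. Z is where the line through N parallel to FX meets line MA ⇒ Z = (1, -2)
Z = M + t·(A−M) with t = 2, so MZ:ZA = t:(1−t) = 2:-1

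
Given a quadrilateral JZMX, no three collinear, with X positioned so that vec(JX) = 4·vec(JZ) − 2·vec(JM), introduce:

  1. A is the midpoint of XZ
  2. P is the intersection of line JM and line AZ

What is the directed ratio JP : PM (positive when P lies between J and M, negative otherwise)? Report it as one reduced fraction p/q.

Set J = (0, 0), Z = (1, 0), M = (0, 1), X = (4, -2); any affine frame gives the same invariant.
1. A is the midpoint of XZ ⇒ A = (5/2, -1)
2. P is the intersection of line JM and line AZ ⇒ P = (0, 2/3)
P = J + t·(M−J) with t = 2/3, so JP:PM = t:(1−t) = 2/3:1/3

JP:PM = 2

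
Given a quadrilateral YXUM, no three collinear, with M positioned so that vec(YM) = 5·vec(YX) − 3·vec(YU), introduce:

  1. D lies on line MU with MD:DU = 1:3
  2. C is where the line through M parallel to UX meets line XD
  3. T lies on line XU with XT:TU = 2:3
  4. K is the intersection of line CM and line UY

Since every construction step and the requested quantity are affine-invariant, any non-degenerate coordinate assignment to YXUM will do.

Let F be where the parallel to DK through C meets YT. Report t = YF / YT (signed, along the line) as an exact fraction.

Work in coordinates with Y = (0, 0), X = (1, 0), U = (0, 1), M = (5, -3).
1. D lies on line MU with MD:DU = 1:3 ⇒ D = (15/4, -2)
2. C is where the line through M parallel to UX meets line XD ⇒ C = (14/3, -8/3)
3. T lies on line XU with XT:TU = 2:3 ⇒ T = (3/5, 2/5)
4. K is the intersection of line CM and line UY ⇒ K = (0, 2)
through C parallel to DK: direction (-15/4, 4); meets YT at F = (4/3, 8/9)
F = Y + t·(T−Y) with t = 20/9

t = 20/9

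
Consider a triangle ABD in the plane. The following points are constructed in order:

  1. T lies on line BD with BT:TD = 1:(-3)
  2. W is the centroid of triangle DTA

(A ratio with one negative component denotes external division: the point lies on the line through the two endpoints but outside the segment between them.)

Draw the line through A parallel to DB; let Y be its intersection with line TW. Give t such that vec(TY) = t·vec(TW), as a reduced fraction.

t = 3

Set A = (0, 0), B = (1, 0), D = (0, 1); any affine frame gives the same invariant.
1. T lies on line BD with BT:TD = 1:(-3) ⇒ T = (3/2, -1/2)
2. W is the centroid of triangle DTA ⇒ W = (1/2, 1/6)
through A parallel to DB: direction (1, -1); meets TW at Y = (-3/2, 3/2)
Y = T + t·(W−T) with t = 3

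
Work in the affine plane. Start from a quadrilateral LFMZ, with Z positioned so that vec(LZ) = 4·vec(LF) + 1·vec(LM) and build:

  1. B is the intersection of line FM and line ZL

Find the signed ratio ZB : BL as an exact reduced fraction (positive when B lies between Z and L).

Assign L = (0, 0), F = (1, 0), M = (0, 1), Z = (4, 1) — the answer is frame-independent, so this choice is without loss of generality.
1. B is the intersection of line FM and line ZL ⇒ B = (4/5, 1/5)
B = Z + t·(L−Z) with t = 4/5, so ZB:BL = t:(1−t) = 4/5:1/5

ZB:BL = 4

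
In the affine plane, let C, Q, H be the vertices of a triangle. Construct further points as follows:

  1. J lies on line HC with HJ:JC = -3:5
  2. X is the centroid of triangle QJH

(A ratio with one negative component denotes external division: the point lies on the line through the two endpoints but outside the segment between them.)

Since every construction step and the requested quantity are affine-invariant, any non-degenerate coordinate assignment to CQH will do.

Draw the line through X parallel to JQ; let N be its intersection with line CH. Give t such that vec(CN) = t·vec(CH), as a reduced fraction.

Choose coordinates C = (0, 0), Q = (1, 0), H = (0, 1).
1. J lies on line HC with HJ:JC = -3:5 ⇒ J = (0, 5/2)
2. X is the centroid of triangle QJH ⇒ X = (1/3, 7/6)
through X parallel to JQ: direction (1, -5/2); meets CH at N = (0, 2)
N = C + t·(H−C) with t = 2

t = 2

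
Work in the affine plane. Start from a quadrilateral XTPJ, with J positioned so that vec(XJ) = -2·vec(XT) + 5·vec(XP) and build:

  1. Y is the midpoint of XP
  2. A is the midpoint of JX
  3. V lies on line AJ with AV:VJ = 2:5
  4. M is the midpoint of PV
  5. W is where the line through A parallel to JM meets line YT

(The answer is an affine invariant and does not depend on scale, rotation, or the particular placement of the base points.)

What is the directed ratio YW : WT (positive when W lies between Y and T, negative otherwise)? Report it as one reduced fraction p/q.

YW:WT = -5/67

Work in coordinates with X = (0, 0), T = (1, 0), P = (0, 1), J = (-2, 5).
1. Y is the midpoint of XP ⇒ Y = (0, 1/2)
2. A is the midpoint of JX ⇒ A = (-1, 5/2)
3. V lies on line AJ with AV:VJ = 2:5 ⇒ V = (-9/7, 45/14)
4. M is the midpoint of PV ⇒ M = (-9/14, 59/28)
5. W is where the line through A parallel to JM meets line YT ⇒ W = (-5/62, 67/124)
W = Y + t·(T−Y) with t = -5/62, so YW:WT = t:(1−t) = -5/62:67/62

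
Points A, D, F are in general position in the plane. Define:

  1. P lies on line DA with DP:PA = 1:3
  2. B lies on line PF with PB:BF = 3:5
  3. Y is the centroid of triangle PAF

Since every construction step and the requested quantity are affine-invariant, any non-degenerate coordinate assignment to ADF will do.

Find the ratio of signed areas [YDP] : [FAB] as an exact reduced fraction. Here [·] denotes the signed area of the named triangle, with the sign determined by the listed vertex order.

[YDP]:[FAB] = -8/45

Set A = (0, 0), D = (1, 0), F = (0, 1); any affine frame gives the same invariant.
1. P lies on line DA with DP:PA = 1:3 ⇒ P = (3/4, 0)
2. B lies on line PF with PB:BF = 3:5 ⇒ B = (15/32, 3/8)
3. Y is the centroid of triangle PAF ⇒ Y = (1/4, 1/3)
2·[YDP] = -1/12, 2·[FAB] = 15/32
[YDP]:[FAB] = -1/12:15/32 = -8/45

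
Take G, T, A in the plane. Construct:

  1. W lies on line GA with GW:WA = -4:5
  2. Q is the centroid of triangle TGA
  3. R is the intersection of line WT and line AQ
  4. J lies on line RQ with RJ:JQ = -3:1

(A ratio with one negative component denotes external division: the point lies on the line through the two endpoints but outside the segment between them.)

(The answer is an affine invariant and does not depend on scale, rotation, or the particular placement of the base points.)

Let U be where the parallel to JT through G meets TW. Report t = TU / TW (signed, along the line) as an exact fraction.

Set G = (0, 0), T = (1, 0), A = (0, 1); any affine frame gives the same invariant.
1. W lies on line GA with GW:WA = -4:5 ⇒ W = (0, -4)
2. Q is the centroid of triangle TGA ⇒ Q = (1/3, 1/3)
3. R is the intersection of line WT and line AQ ⇒ R = (5/6, -2/3)
4. J lies on line RQ with RJ:JQ = -3:1 ⇒ J = (1/12, 5/6)
through G parallel to JT: direction (11/12, -5/6); meets TW at U = (22/27, -20/27)
U = T + t·(W−T) with t = 5/27

t = 5/27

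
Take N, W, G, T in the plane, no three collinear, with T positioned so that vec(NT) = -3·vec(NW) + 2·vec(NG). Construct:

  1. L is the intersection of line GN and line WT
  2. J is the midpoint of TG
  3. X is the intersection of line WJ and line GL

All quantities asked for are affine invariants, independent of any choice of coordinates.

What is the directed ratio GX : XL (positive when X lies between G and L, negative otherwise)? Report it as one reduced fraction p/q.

Set N = (0, 0), W = (1, 0), G = (0, 1), T = (-3, 2); any affine frame gives the same invariant.
1. L is the intersection of line GN and line WT ⇒ L = (0, 1/2)
2. J is the midpoint of TG ⇒ J = (-3/2, 3/2)
3. X is the intersection of line WJ and line GL ⇒ X = (0, 3/5)
X = G + t·(L−G) with t = 4/5, so GX:XL = t:(1−t) = 4/5:1/5

GX:XL = 4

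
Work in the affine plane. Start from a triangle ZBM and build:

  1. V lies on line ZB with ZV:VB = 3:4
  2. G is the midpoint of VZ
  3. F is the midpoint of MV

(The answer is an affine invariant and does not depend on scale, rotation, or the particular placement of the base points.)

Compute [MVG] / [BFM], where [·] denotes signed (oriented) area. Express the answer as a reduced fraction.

[MVG]:[BFM] = 3/4

Set Z = (0, 0), B = (1, 0), M = (0, 1); any affine frame gives the same invariant.
1. V lies on line ZB with ZV:VB = 3:4 ⇒ V = (3/7, 0)
2. G is the midpoint of VZ ⇒ G = (3/14, 0)
3. F is the midpoint of MV ⇒ F = (3/14, 1/2)
2·[MVG] = -3/14, 2·[BFM] = -2/7
[MVG]:[BFM] = -3/14:-2/7 = 3/4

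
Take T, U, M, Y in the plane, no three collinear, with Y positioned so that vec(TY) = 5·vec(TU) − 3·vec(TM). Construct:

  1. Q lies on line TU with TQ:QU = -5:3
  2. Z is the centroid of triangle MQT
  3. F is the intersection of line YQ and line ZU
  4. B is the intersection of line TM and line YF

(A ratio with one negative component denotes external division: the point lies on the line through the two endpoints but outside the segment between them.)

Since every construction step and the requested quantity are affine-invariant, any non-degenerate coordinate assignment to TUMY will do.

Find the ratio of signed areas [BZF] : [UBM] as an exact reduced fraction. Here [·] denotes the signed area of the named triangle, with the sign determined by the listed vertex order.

Assign T = (0, 0), U = (1, 0), M = (0, 1), Y = (5, -3) — the answer is frame-independent, so this choice is without loss of generality.
1. Q lies on line TU with TQ:QU = -5:3 ⇒ Q = (5/2, 0)
2. Z is the centroid of triangle MQT ⇒ Z = (5/6, 1/3)
3. F is the intersection of line YQ and line ZU ⇒ F = (-5/4, 9/2)
4. B is the intersection of line TM and line YF ⇒ B = (0, 3)
2·[BZF] = -25/12, 2·[UBM] = 2
[BZF]:[UBM] = -25/12:2 = -25/24

[BZF]:[UBM] = -25/24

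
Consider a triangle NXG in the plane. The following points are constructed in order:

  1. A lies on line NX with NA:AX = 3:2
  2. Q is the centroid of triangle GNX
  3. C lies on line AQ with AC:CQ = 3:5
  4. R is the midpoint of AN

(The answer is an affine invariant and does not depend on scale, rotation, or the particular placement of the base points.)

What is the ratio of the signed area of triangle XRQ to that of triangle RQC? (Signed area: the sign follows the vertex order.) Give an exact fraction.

[XRQ]:[RQC] = 56/15

Choose coordinates N = (0, 0), X = (1, 0), G = (0, 1).
1. A lies on line NX with NA:AX = 3:2 ⇒ A = (3/5, 0)
2. Q is the centroid of triangle GNX ⇒ Q = (1/3, 1/3)
3. C lies on line AQ with AC:CQ = 3:5 ⇒ C = (1/2, 1/8)
4. R is the midpoint of AN ⇒ R = (3/10, 0)
2·[XRQ] = -7/30, 2·[RQC] = -1/16
[XRQ]:[RQC] = -7/30:-1/16 = 56/15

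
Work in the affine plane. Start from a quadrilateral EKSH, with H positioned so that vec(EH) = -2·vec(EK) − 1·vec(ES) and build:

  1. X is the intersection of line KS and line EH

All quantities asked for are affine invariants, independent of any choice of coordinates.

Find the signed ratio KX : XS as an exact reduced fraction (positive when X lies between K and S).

KX:XS = 1/2

Set E = (0, 0), K = (1, 0), S = (0, 1), H = (-2, -1); any affine frame gives the same invariant.
1. X is the intersection of line KS and line EH ⇒ X = (2/3, 1/3)
X = K + t·(S−K) with t = 1/3, so KX:XS = t:(1−t) = 1/3:2/3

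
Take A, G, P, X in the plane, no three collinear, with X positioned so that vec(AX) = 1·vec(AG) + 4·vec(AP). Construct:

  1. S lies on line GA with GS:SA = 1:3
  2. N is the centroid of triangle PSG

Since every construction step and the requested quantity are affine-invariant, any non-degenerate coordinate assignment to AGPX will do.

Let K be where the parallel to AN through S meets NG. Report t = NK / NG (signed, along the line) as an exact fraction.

t = 3/4

Work in coordinates with A = (0, 0), G = (1, 0), P = (0, 1), X = (1, 4).
1. S lies on line GA with GS:SA = 1:3 ⇒ S = (3/4, 0)
2. N is the centroid of triangle PSG ⇒ N = (7/12, 1/3)
through S parallel to AN: direction (7/12, 1/3); meets NG at K = (43/48, 1/12)
K = N + t·(G−N) with t = 3/4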